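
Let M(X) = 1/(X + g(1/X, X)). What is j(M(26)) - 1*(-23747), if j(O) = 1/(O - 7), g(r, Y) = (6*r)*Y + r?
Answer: 137850502/5805 ≈ 23747.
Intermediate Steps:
g(r, Y) = r + 6*Y*r (g(r, Y) = 6*Y*r + r = r + 6*Y*r)
M(X) = 1/(X + (1 + 6*X)/X)
j(O) = 1/(-7 + O)
j(M(26)) - 1*(-23747) = 1/(-7 + 26/(1 + 26² + 6*26)) - 1*(-23747) = 1/(-7 + 26/(1 + 676 + 156)) + 23747 = 1/(-7 + 26/833) + 23747 = 1/(-5805/833) + 23747 = -833/5805 + 23747 = 137850502/5805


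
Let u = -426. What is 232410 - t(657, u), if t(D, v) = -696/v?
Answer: 16500994/71 ≈ 2.3241e+5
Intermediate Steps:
232410 - t(657, u) = 232410 - (-696)/(-426) = 232410 - (-696)*(-1)/426 = 232410 - 1*116/71 = 232410 - 116/71 = 16500994/71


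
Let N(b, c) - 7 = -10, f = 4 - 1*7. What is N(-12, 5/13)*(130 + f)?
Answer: -381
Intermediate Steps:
f = -3 (f = 4 - 7 = -3)
N(b, c) = -3 (N(b, c) = 7 - 10 = -3)
N(-12, 5/13)*(130 + f) = -3*(130 - 3) = -3*127 = -381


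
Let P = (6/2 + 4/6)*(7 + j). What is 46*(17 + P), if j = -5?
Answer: 3358/3 ≈ 1119.3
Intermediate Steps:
P = 22/3 (P = (6/2 + 4/6)*(7 - 5) = (6*(1/2) + 4*(1/6))*2 = (3 + 2/3)*2 = (11/3)*2 = 22/3 ≈ 7.3333)
46*(17 + P) = 46*(17 + 22/3) = 46*(73/3) = 3358/3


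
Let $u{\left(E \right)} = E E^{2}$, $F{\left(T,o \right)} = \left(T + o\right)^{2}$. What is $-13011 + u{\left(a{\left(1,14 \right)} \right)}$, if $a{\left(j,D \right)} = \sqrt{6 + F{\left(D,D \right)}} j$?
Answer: $-13011 + 790 \sqrt{790} \approx 9193.5$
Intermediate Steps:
$a{\left(j,D \right)} = j \sqrt{6 + 4 D^{2}}$ ($a{\left(j,D \right)} = \sqrt{6 + \left(D + D\right)^{2}} j = \sqrt{6 + \left(2 D\right)^{2}} j = \sqrt{6 + 4 D^{2}} j = j \sqrt{6 + 4 D^{2}}$)
$u{\left(E \right)} = E^{3}$
$-13011 + u{\left(a{\left(1,14 \right)} \right)} = -13011 + \left(1 \sqrt{6 + 4 \cdot 14^{2}}\right)^{3} = -13011 + \left(1 \sqrt{6 + 4 \cdot 196}\right)^{3} = -13011 + \left(1 \sqrt{6 + 784}\right)^{3} = -13011 + \left(1 \sqrt{790}\right)^{3} = -13011 + \left(\sqrt{790}\right)^{3} = -13011 + 790 \sqrt{790}$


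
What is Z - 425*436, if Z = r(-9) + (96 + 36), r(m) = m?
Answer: -185177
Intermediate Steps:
Z = 123 (Z = -9 + (96 + 36) = -9 + 132 = 123)
Z - 425*436 = 123 - 425*436 = 123 - 185300 = -185177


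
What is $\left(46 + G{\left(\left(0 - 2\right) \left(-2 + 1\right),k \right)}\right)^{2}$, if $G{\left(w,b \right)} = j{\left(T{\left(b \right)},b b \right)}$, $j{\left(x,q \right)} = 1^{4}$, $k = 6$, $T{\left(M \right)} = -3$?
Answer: $2209$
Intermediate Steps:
$j{\left(x,q \right)} = 1$
$G{\left(w,b \right)} = 1$
$\left(46 + G{\left(\left(0 - 2\right) \left(-2 + 1\right),k \right)}\right)^{2} = \left(46 + 1\right)^{2} = 47^{2} = 2209$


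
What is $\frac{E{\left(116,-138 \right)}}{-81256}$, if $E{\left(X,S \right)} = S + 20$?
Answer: $\frac{59}{40628} \approx 0.0014522$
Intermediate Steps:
$E{\left(X,S \right)} = 20 + S$
$\frac{E{\left(116,-138 \right)}}{-81256} = \frac{20 - 138}{-81256} = \left(-118\right) \left(- \frac{1}{81256}\right) = \frac{59}{40628}$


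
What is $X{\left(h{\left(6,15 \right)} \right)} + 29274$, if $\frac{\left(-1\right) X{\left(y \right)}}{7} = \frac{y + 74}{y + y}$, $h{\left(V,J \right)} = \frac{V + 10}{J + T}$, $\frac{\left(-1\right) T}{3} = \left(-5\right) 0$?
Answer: $\frac{464443}{16} \approx 29028.0$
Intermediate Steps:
$T = 0$ ($T = - 3 \left(\left(-5\right) 0\right) = \left(-3\right) 0 = 0$)
$h{\left(V,J \right)} = \frac{10 + V}{J}$ ($h{\left(V,J \right)} = \frac{V + 10}{J + 0} = \frac{10 + V}{J}$)
$X{\left(y \right)} = - \frac{7 \left(74 + y\right)}{2 y}$ ($X{\left(y \right)} = - 7 \frac{y + 74}{y + y} = - 7 \frac{74 + y}{2 y} = - \frac{7 \left(74 + y\right)}{2 y}$)
$X{\left(h{\left(6,15 \right)} \right)} + 29274 = \left(- \frac{7}{2} - \frac{259}{\frac{1}{15} \left(10 + 6\right)}\right) + 29274 = \left(- \frac{7}{2} - \frac{259}{\frac{1}{15} \cdot 16}\right) + 29274 = \left(- \frac{7}{2} - \frac{259}{\frac{16}{15}}\right) + 29274 = \left(- \frac{7}{2} - \frac{3885}{16}\right) + 29274 = - \frac{3941}{16} + 29274 = \frac{464443}{16}$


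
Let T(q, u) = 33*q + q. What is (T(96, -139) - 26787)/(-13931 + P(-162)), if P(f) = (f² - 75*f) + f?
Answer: -23523/24301 ≈ -0.96799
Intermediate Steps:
T(q, u) = 34*q
P(f) = f² - 74*f
(T(96, -139) - 26787)/(-13931 + P(-162)) = (34*96 - 26787)/(-13931 - 162*(-74 - 162)) = (3264 - 26787)/(-13931 - 162*(-236)) = -23523/(-13931 + 38232) = -23523/24301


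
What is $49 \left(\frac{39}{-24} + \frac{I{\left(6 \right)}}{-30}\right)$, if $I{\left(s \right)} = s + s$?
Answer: $- \frac{3969}{40} \approx -99.225$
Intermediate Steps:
$I{\left(s \right)} = 2 s$
$49 \left(\frac{39}{-24} + \frac{I{\left(6 \right)}}{-30}\right) = 49 \left(\frac{39}{-24} + \frac{2 \cdot 6}{-30}\right) = 49 \left(39 \left(- \frac{1}{24}\right) + 12 \left(- \frac{1}{30}\right)\right) = 49 \left(- \frac{13}{8} - \frac{2}{5}\right) = 49 \left(- \frac{81}{40}\right) = - \frac{3969}{40}$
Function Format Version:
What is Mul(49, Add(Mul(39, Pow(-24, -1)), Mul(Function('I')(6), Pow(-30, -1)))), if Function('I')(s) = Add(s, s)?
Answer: Rational(-3969, 40) ≈ -99.225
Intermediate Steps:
Function('I')(s) = Mul(2, s)
Mul(49, Add(Mul(39, Pow(-24, -1)), Mul(Function('I')(6), Pow(-30, -1)))) = Mul(49, Add(Mul(39, Pow(-24, -1)), Mul(Mul(2, 6), Pow(-30, -1)))) = Mul(49, Add(Mul(39, Rational(-1, 24)), Mul(12, Rational(-1, 30)))) = Mul(49, Add(Rational(-13, 8), Rational(-2, 5))) = Mul(49, Rational(-81, 40)) = Rational(-3969, 40)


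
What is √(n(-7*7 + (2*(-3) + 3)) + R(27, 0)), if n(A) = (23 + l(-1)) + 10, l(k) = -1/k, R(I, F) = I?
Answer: √61 ≈ 7.8102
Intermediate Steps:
n(A) = 34 (n(A) = (23 - 1/(-1)) + 10 = (23 - 1*(-1)) + 10 = (23 + 1) + 10 = 24 + 10 = 34)
√(n(-7*7 + (2*(-3) + 3)) + R(27, 0)) = √(34 + 27) = √61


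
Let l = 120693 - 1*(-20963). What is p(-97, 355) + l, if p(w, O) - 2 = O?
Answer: 142013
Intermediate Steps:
p(w, O) = 2 + O
l = 141656 (l = 120693 + 20963 = 141656)
p(-97, 355) + l = (2 + 355) + 141656 = 357 + 141656 = 142013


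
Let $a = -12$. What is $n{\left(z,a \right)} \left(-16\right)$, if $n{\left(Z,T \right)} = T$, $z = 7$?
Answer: $192$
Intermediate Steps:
$n{\left(z,a \right)} \left(-16\right) = \left(-12\right) \left(-16\right) = 192$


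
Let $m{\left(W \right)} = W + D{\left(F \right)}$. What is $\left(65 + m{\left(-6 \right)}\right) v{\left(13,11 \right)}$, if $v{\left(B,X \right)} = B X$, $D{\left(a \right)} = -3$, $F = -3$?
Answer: $8008$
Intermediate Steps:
$m{\left(W \right)} = -3 + W$ ($m{\left(W \right)} = W - 3 = -3 + W$)
$\left(65 + m{\left(-6 \right)}\right) v{\left(13,11 \right)} = \left(65 - 9\right) 13 \cdot 11 = \left(65 - 9\right) 143 = 56 \cdot 143 = 8008$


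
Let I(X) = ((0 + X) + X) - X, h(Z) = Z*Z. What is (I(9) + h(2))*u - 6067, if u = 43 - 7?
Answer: -5599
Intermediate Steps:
u = 36
h(Z) = Z²
I(X) = X (I(X) = (X + X) - X = 2*X - X = X)
(I(9) + h(2))*u - 6067 = (9 + 2²)*36 - 6067 = (9 + 4)*36 - 6067 = 13*36 - 6067 = 468 - 6067 = -5599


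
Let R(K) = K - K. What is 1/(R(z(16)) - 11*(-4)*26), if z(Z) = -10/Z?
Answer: 1/1144 ≈ 0.00087413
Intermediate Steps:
R(K) = 0
1/(R(z(16)) - 11*(-4)*26) = 1/(0 - 11*(-4)*26) = 1/(0 + 44*26) = 1/(0 + 1144) = 1/1144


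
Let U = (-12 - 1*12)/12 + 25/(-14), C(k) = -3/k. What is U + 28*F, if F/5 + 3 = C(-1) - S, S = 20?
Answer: -39253/14 ≈ -2803.8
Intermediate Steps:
F = -100 (F = -15 + 5*(-3/(-1) - 1*20) = -15 + 5*(-3*(-1) - 20) = -15 + 5*(3 - 20) = -15 + 5*(-17) = -15 - 85 = -100)
U = -53/14 (U = (-12 - 12)*(1/12) + 25*(-1/14) = -24*1/12 - 25/14 = -2 - 25/14 = -53/14 ≈ -3.7857)
U + 28*F = -53/14 + 28*(-100) = -53/14 - 2800 = -39253/14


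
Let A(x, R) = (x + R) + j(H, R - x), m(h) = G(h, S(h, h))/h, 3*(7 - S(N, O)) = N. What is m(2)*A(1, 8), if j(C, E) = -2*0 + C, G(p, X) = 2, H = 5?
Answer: 14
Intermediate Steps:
S(N, O) = 7 - N/3
j(C, E) = C (j(C, E) = 0 + C = C)
m(h) = 2/h
A(x, R) = 5 + R + x (A(x, R) = (x + R) + 5 = (R + x) + 5 = 5 + R + x)
m(2)*A(1, 8) = (2/2)*(5 + 8 + 1) = (2*(1/2))*14 = 1*14 = 14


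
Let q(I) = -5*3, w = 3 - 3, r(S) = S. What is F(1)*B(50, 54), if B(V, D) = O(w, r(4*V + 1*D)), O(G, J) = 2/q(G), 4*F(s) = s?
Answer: -1/30 ≈ -0.033333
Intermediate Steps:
F(s) = s/4
w = 0
q(I) = -15
O(G, J) = -2/15 (O(G, J) = 2/(-15) = 2*(-1/15) = -2/15)
B(V, D) = -2/15
F(1)*B(50, 54) = ((¼)*1)*(-2/15) = (¼)*(-2/15) = -1/30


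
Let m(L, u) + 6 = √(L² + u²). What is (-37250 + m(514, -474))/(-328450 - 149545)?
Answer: 37256/477995 - 2*√122218/477995 ≈ 0.076479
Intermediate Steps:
m(L, u) = -6 + √(L² + u²)
(-37250 + m(514, -474))/(-328450 - 149545) = (-37250 + (-6 + √(514² + (-474)²)))/(-328450 - 149545) = (-37250 + (-6 + √(264196 + 224676)))/(-477995) = (-37250 + (-6 + √488872))*(-1/477995) = (-37250 + (-6 + 2*√122218))*(-1/477995) = (-37256 + 2*√122218)*(-1/477995) = 37256/477995 - 2*√122218/477995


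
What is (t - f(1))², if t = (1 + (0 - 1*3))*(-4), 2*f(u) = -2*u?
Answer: 81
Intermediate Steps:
f(u) = -u (f(u) = (-2*u)/2 = -u)
t = 8 (t = (1 + (0 - 3))*(-4) = (1 - 3)*(-4) = -2*(-4) = 8)
(t - f(1))² = (8 - (-1))² = (8 - 1*(-1))² = (8 + 1)² = 9² = 81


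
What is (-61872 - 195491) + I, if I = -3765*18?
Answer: -325133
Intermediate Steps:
I = -67770
(-61872 - 195491) + I = (-61872 - 195491) - 67770 = -257363 - 67770 = -325133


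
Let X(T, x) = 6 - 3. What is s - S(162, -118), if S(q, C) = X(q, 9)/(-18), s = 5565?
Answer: 33391/6 ≈ 5565.2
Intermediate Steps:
X(T, x) = 3
S(q, C) = -1/6 (S(q, C) = 3/(-18) = 3*(-1/18) = -1/6)
s - S(162, -118) = 5565 - 1*(-1/6) = 5565 + 1/6 = 33391/6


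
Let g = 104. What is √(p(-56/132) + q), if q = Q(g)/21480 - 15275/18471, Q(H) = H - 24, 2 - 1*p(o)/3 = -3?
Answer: 2*√17539125081/70347 ≈ 3.7652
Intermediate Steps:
p(o) = 15 (p(o) = 6 - 3*(-3) = 6 + 9 = 15)
Q(H) = -24 + H
q = -57913/70347 (q = (-24 + 104)/21480 - 15275/18471 = 80*(1/21480) - 15275*1/18471 = 2/537 - 325/393 = -57913/70347 ≈ -0.82325)
√(p(-56/132) + q) = √(15 - 57913/70347) = √(997292/70347) = 2*√17539125081/70347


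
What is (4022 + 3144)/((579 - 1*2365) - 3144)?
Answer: -3583/2465 ≈ -1.4536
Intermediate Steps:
(4022 + 3144)/((579 - 1*2365) - 3144) = 7166/((579 - 2365) - 3144) = 7166/(-1786 - 3144) = 7166/(-4930) = 7166*(-1/4930) = -3583/2465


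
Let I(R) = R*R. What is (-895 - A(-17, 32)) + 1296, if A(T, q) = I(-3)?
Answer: 392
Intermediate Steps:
I(R) = R²
A(T, q) = 9 (A(T, q) = (-3)² = 9)
(-895 - A(-17, 32)) + 1296 = (-895 - 1*9) + 1296 = (-895 - 9) + 1296 = -904 + 1296 = 392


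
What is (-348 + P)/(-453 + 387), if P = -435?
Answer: 261/22 ≈ 11.864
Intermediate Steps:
(-348 + P)/(-453 + 387) = (-348 - 435)/(-453 + 387) = -783/(-66) = -783*(-1/66) = 261/22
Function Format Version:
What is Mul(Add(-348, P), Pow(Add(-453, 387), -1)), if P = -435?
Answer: Rational(261, 22) ≈ 11.864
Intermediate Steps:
Mul(Add(-348, P), Pow(Add(-453, 387), -1)) = Mul(Add(-348, -435), Pow(Add(-453, 387), -1)) = Mul(-783, Pow(-66, -1)) = Mul(-783, Rational(-1, 66)) = Rational(261, 22)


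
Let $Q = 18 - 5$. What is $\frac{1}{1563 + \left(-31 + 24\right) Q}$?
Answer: $\frac{1}{1472} \approx 0.00067935$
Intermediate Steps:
$Q = 13$ ($Q = 18 - 5 = 13$)
$\frac{1}{1563 + \left(-31 + 24\right) Q} = \frac{1}{1563 + \left(-31 + 24\right) 13} = \frac{1}{1563 - 91} = \frac{1}{1472}$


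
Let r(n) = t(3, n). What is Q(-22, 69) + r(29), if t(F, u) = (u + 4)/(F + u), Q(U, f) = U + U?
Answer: -1375/32 ≈ -42.969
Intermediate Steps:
Q(U, f) = 2*U
t(F, u) = (4 + u)/(F + u)
r(n) = (4 + n)/(3 + n)
Q(-22, 69) + r(29) = 2*(-22) + (4 + 29)/(3 + 29) = -44 + 33/32 = -1375/32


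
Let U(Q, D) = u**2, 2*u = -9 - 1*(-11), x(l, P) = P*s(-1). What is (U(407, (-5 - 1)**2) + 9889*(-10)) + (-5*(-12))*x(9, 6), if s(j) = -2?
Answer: -99609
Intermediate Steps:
x(l, P) = -2*P (x(l, P) = P*(-2) = -2*P)
u = 1 (u = (-9 - 1*(-11))/2 = (-9 + 11)/2 = (1/2)*2 = 1)
U(Q, D) = 1 (U(Q, D) = 1**2 = 1)
(U(407, (-5 - 1)**2) + 9889*(-10)) + (-5*(-12))*x(9, 6) = (1 + 9889*(-10)) + (-5*(-12))*(-2*6) = (1 - 98890) + 60*(-12) = -98889 - 720 = -99609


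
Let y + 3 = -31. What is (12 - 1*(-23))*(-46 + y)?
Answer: -2800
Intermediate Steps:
y = -34 (y = -3 - 31 = -34)
(12 - 1*(-23))*(-46 + y) = (12 - 1*(-23))*(-46 - 34) = (12 + 23)*(-80) = 35*(-80) = -2800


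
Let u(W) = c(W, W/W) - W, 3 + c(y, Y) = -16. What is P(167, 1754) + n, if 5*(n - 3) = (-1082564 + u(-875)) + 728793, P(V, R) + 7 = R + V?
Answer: -68666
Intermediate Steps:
c(y, Y) = -19 (c(y, Y) = -3 - 16 = -19)
P(V, R) = -7 + R + V (P(V, R) = -7 + (R + V) = -7 + R + V)
u(W) = -19 - W
n = -70580 (n = 3 + ((-1082564 + (-19 - 1*(-875))) + 728793)/5 = 3 + ((-1082564 + (-19 + 875)) + 728793)/5 = 3 + ((-1082564 + 856) + 728793)/5 = 3 + (-1081708 + 728793)/5 = 3 + (1/5)*(-352915) = 3 - 70583 = -70580)
P(167, 1754) + n = (-7 + 1754 + 167) - 70580 = 1914 - 70580 = -68666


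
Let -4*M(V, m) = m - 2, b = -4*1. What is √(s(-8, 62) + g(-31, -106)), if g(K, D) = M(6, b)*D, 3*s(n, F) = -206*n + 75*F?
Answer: √17463/3 ≈ 44.049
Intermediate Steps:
s(n, F) = 25*F - 206*n/3 (s(n, F) = (-206*n + 75*F)/3 = 25*F - 206*n/3)
b = -4
M(V, m) = ½ - m/4 (M(V, m) = -(m - 2)/4 = -(-2 + m)/4 = ½ - m/4)
g(K, D) = 3*D/2 (g(K, D) = (½ - ¼*(-4))*D = (½ + 1)*D = 3*D/2)
√(s(-8, 62) + g(-31, -106)) = √((25*62 - 206/3*(-8)) + (3/2)*(-106)) = √((1550 + 1648/3) - 159) = √(6298/3 - 159) = √(5821/3) = √17463/3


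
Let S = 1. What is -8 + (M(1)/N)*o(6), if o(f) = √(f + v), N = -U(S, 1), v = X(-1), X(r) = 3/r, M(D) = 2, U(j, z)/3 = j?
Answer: -8 - 2*√3/3 ≈ -9.1547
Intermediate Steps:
U(j, z) = 3*j
v = -3 (v = 3/(-1) = 3*(-1) = -3)
N = -3 ≈ -3.0000
o(f) = √(-3 + f) (o(f) = √(f - 3) = √(-3 + f))
-8 + (M(1)/N)*o(6) = -8 + (2/(-3))*√(-3 + 6) = -8 + (2*(-⅓))*√3 = -8 - 2*√3/3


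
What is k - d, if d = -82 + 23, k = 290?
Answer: 349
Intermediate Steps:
d = -59
k - d = 290 - 1*(-59) = 290 + 59 = 349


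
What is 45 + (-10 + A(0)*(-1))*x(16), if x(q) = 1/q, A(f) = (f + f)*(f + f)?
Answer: 355/8 ≈ 44.375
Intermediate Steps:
A(f) = 4*f**2 (A(f) = (2*f)*(2*f) = 4*f**2)
x(q) = 1/q
45 + (-10 + A(0)*(-1))*x(16) = 45 + (-10 + (4*0**2)*(-1))/16 = 45 + (-10 + (4*0)*(-1))*(1/16) = 45 + (-10 + 0*(-1))*(1/16) = 45 + (-10 + 0)*(1/16) = 45 - 10*1/16 = 45 - 5/8 = 355/8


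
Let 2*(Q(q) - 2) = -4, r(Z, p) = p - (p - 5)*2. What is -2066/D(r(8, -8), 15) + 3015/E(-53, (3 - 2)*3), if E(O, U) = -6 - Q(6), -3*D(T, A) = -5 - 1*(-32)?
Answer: -4913/18 ≈ -272.94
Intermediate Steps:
r(Z, p) = 10 - p (r(Z, p) = p - (-5 + p)*2 = p - (-10 + 2*p) = p + (10 - 2*p) = 10 - p)
D(T, A) = -9 (D(T, A) = -(-5 - 1*(-32))/3 = -(-5 + 32)/3 = -⅓*27 = -9)
Q(q) = 0 (Q(q) = 2 + (½)*(-4) = 2 - 2 = 0)
E(O, U) = -6 (E(O, U) = -6 - 1*0 = -6 + 0 = -6)
-2066/D(r(8, -8), 15) + 3015/E(-53, (3 - 2)*3) = -2066/(-9) + 3015/(-6) = -2066*(-⅑) + 3015*(-⅙) = 2066/9 - 1005/2 = -4913/18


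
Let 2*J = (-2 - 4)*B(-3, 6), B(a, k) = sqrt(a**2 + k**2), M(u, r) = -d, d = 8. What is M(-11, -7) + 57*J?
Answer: -8 - 513*sqrt(5) ≈ -1155.1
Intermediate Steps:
M(u, r) = -8 (M(u, r) = -1*8 = -8)
J = -9*sqrt(5) (J = ((-2 - 4)*sqrt((-3)**2 + 6**2))/2 = (-6*sqrt(9 + 36))/2 = (-18*sqrt(5))/2 = -9*sqrt(5) ≈ -20.125)
M(-11, -7) + 57*J = -8 + 57*(-9*sqrt(5)) = -8 - 513*sqrt(5)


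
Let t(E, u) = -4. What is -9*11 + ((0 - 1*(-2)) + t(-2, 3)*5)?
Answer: -117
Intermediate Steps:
-9*11 + ((0 - 1*(-2)) + t(-2, 3)*5) = -9*11 + ((0 - 1*(-2)) - 4*5) = -99 + ((0 + 2) - 20) = -99 + (2 - 20) = -99 - 18 = -117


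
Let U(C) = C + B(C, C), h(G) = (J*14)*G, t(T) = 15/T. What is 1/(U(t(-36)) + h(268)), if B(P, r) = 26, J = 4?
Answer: 12/180403 ≈ 6.6518e-5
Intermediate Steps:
h(G) = 56*G (h(G) = (4*14)*G = 56*G)
U(C) = 26 + C (U(C) = C + 26 = 26 + C)
1/(U(t(-36)) + h(268)) = 1/((26 + 15/(-36)) + 56*268) = 1/((26 + 15*(-1/36)) + 15008) = 1/((26 - 5/12) + 15008) = 1/(307/12 + 15008) = 1/(180403/12) = 12/180403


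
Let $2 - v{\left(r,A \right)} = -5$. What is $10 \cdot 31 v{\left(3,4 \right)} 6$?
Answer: $13020$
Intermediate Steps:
$v{\left(r,A \right)} = 7$ ($v{\left(r,A \right)} = 2 - -5 = 2 + 5 = 7$)
$10 \cdot 31 v{\left(3,4 \right)} 6 = 10 \cdot 31 \cdot 7 \cdot 6 = 310 \cdot 42 = 13020$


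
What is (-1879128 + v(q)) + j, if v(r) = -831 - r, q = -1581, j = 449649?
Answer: -1428729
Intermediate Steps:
(-1879128 + v(q)) + j = (-1879128 + (-831 - 1*(-1581))) + 449649 = (-1879128 + (-831 + 1581)) + 449649 = (-1879128 + 750) + 449649 = -1878378 + 449649 = -1428729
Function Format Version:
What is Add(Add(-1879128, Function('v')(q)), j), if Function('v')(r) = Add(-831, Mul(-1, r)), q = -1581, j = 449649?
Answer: -1428729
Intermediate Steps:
Add(Add(-1879128, Function('v')(q)), j) = Add(Add(-1879128, Add(-831, Mul(-1, -1581))), 449649) = Add(Add(-1879128, Add(-831, 1581)), 449649) = Add(Add(-1879128, 750), 449649) = Add(-1878378, 449649) = -1428729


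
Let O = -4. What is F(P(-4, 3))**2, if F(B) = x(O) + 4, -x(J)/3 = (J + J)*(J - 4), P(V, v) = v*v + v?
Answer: 35344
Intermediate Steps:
P(V, v) = v + v**2 (P(V, v) = v**2 + v = v + v**2)
x(J) = -6*J*(-4 + J) (x(J) = -3*(J + J)*(J - 4) = -3*2*J*(-4 + J) = -6*J*(-4 + J))
F(B) = -188 (F(B) = 6*(-4)*(4 - 1*(-4)) + 4 = 6*(-4)*(4 + 4) + 4 = 6*(-4)*8 + 4 = -192 + 4 = -188)
F(P(-4, 3))**2 = (-188)**2 = 35344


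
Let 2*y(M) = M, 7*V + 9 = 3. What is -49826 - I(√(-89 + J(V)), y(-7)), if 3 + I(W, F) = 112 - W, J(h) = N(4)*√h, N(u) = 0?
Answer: -49935 + I*√89 ≈ -49935.0 + 9.434*I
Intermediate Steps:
V = -6/7 (V = -9/7 + (⅐)*3 = -9/7 + 3/7 = -6/7 ≈ -0.85714)
J(h) = 0 (J(h) = 0*√h = 0)
y(M) = M/2
I(W, F) = 109 - W (I(W, F) = -3 + (112 - W) = 109 - W)
-49826 - I(√(-89 + J(V)), y(-7)) = -49826 - (109 - √(-89 + 0)) = -49826 - (109 - √(-89)) = -49826 - (109 - I*√89) = -49826 + (-109 + I*√89) = -49935 + I*√89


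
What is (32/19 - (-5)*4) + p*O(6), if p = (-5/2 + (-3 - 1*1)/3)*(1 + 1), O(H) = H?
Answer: -462/19 ≈ -24.316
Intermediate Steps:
p = -23/3 (p = (-5*½ + (-3 - 1)*(⅓))*2 = (-5/2 - 4*⅓)*2 = (-5/2 - 4/3)*2 = -23/6*2 = -23/3 ≈ -7.6667)
(32/19 - (-5)*4) + p*O(6) = (32/19 - (-5)*4) - 23/3*6 = (32*(1/19) - 1*(-20)) - 46 = (32/19 + 20) - 46 = 412/19 - 46 = -462/19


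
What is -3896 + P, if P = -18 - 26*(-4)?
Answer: -3810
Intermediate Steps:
P = 86 (P = -18 + 104 = 86)
-3896 + P = -3896 + 86 = -3810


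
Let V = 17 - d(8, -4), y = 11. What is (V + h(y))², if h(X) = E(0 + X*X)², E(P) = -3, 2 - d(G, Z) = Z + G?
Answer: 784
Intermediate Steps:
d(G, Z) = 2 - G - Z (d(G, Z) = 2 - (Z + G) = 2 - (G + Z) = 2 + (-G - Z) = 2 - G - Z)
h(X) = 9 (h(X) = (-3)² = 9)
V = 19 (V = 17 - (2 - 1*8 - 1*(-4)) = 17 - (2 - 8 + 4) = 17 - 1*(-2) = 17 + 2 = 19)
(V + h(y))² = (19 + 9)² = 28² = 784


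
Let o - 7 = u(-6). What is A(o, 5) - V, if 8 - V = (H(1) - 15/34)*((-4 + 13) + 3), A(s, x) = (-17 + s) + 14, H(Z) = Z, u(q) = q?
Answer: -56/17 ≈ -3.2941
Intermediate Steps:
o = 1 (o = 7 - 6 = 1)
A(s, x) = -3 + s
V = 22/17 (V = 8 - (1 - 15/34)*((-4 + 13) + 3) = 8 - (1 - 15*1/34)*(9 + 3) = 8 - (1 - 15/34)*12 = 8 - 19*12/34 = 8 - 1*114/17 = 8 - 114/17 = 22/17 ≈ 1.2941)
A(o, 5) - V = (-3 + 1) - 1*22/17 = -2 - 22/17 = -56/17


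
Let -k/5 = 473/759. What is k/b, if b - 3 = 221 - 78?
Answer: -215/10074 ≈ -0.021342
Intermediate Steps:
k = -215/69 (k = -2365/759 = -5*43/69 = -215/69 ≈ -3.1159)
b = 146 (b = 3 + (221 - 78) = 3 + 143 = 146)
k/b = -215/69/146 = -215/69*1/146 = -215/10074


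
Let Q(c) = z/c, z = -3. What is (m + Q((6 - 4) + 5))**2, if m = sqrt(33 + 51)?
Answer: 4125/49 - 12*sqrt(21)/7 ≈ 76.328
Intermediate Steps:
Q(c) = -3/c
m = 2*sqrt(21) (m = sqrt(84) = 2*sqrt(21) ≈ 9.1651)
(m + Q((6 - 4) + 5))**2 = (2*sqrt(21) - 3/((6 - 4) + 5))**2 = (2*sqrt(21) - 3/(2 + 5))**2 = (2*sqrt(21) - 3/7)**2 = (-3/7 + 2*sqrt(21))**2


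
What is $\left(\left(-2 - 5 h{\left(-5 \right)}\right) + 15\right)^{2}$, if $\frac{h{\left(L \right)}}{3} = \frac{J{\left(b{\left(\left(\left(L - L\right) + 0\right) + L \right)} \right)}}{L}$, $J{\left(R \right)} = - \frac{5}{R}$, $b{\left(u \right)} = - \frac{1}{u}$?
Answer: $3844$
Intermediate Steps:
$h{\left(L \right)} = 15$ ($h{\left(L \right)} = 3 \frac{\left(-5\right) \frac{1}{\left(-1\right) \frac{1}{\left(\left(L - L\right) + 0\right) + L}}}{L} = 3 \frac{\left(-5\right) \frac{1}{\left(-1\right) \frac{1}{\left(0 + 0\right) + L}}}{L} = 3 \frac{\left(-5\right) \frac{1}{\left(-1\right) \frac{1}{0 + L}}}{L} = 3 \frac{\left(-5\right) \frac{1}{\left(-1\right) \frac{1}{L}}}{L} = 3 \frac{\left(-5\right) \left(- L\right)}{L} = 3 \frac{5 L}{L} = 3 \cdot 5 = 15$)
$\left(\left(-2 - 5 h{\left(-5 \right)}\right) + 15\right)^{2} = \left(\left(-2 - 75\right) + 15\right)^{2} = \left(-77 + 15\right)^{2} = \left(-62\right)^{2} = 3844$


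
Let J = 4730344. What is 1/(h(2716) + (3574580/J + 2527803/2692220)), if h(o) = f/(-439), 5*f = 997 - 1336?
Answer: 698840078961940/1292183925993719 ≈ 0.54082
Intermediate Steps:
f = -339/5 (f = (997 - 1336)/5 = (⅕)*(-339) = -339/5 ≈ -67.800)
h(o) = 339/2195 (h(o) = -339/5/(-439) = -339/5*(-1/439) = 339/2195)
1/(h(2716) + (3574580/J + 2527803/2692220)) = 1/(339/2195 + (3574580/4730344 + 2527803/2692220)) = 1/(339/2195 + (3574580*(1/4730344) + 2527803*(1/2692220))) = 1/(339/2195 + (893645/1182586 + 2527803/2692220)) = 1/(339/2195 + 2697616690229/1591890840460) = 1/(1292183925993719/698840078961940) = 698840078961940/1292183925993719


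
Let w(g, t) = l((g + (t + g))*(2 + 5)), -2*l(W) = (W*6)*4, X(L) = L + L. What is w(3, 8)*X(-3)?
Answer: 7056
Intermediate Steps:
X(L) = 2*L
l(W) = -12*W (l(W) = -W*6*4/2 = -6*W*4/2 = -12*W)
w(g, t) = -168*g - 84*t (w(g, t) = -12*(g + (t + g))*(2 + 5) = -12*(g + (g + t))*7 = -12*(t + 2*g)*7 = -12*(7*t + 14*g) = -168*g - 84*t)
w(3, 8)*X(-3) = (-168*3 - 84*8)*(2*(-3)) = (-504 - 672)*(-6) = -1176*(-6) = 7056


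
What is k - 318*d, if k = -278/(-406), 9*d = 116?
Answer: -2495671/609 ≈ -4098.0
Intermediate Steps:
d = 116/9 (d = (⅑)*116 = 116/9 ≈ 12.889)
k = 139/203 (k = -278*(-1/406) = 139/203 ≈ 0.68473)
k - 318*d = 139/203 - 318*116/9 = 139/203 - 12296/3 = -2495671/609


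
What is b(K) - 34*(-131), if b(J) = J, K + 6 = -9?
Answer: 4439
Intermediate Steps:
K = -15 (K = -6 - 9 = -15)
b(K) - 34*(-131) = -15 - 34*(-131) = -15 + 4454 = 4439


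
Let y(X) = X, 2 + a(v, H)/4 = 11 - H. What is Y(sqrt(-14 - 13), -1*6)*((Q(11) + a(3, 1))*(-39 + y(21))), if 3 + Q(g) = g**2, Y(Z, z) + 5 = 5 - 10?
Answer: 27000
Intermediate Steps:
a(v, H) = 36 - 4*H (a(v, H) = -8 + 4*(11 - H) = -8 + (44 - 4*H) = 36 - 4*H)
Y(Z, z) = -10 (Y(Z, z) = -5 + (5 - 10) = -5 - 5 = -10)
Q(g) = -3 + g**2
Y(sqrt(-14 - 13), -1*6)*((Q(11) + a(3, 1))*(-39 + y(21))) = -10*((-3 + 11**2) + (36 - 4*1))*(-39 + 21) = -10*((-3 + 121) + (36 - 4))*(-18) = -10*(118 + 32)*(-18) = -1500*(-18) = -10*(-2700) = 27000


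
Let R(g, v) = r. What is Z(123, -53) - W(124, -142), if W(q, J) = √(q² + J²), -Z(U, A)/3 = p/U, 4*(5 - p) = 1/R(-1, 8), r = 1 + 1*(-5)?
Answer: -81/656 - 2*√8885 ≈ -188.64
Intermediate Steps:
r = -4 (r = 1 - 5 = -4)
R(g, v) = -4
p = 81/16 (p = 5 - ¼/(-4) = 5 - ¼*(-¼) = 5 + 1/16 = 81/16 ≈ 5.0625)
Z(U, A) = -243/(16*U)
W(q, J) = √(J² + q²)
Z(123, -53) - W(124, -142) = -243/16/123 - √((-142)² + 124²) = -243/16*1/123 - √(20164 + 15376) = -81/656 - √35540 = -81/656 - 2*√8885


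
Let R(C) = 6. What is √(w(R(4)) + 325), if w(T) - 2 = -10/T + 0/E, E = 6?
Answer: 4*√183/3 ≈ 18.037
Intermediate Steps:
w(T) = 2 - 10/T (w(T) = 2 + (-10/T + 0/6) = 2 + (-10/T + 0*(⅙)) = 2 + (-10/T + 0) = 2 - 10/T)
√(w(R(4)) + 325) = √((2 - 10/6) + 325) = √((2 - 10*⅙) + 325) = √((2 - 5/3) + 325) = √(⅓ + 325) = √(976/3) = 4*√183/3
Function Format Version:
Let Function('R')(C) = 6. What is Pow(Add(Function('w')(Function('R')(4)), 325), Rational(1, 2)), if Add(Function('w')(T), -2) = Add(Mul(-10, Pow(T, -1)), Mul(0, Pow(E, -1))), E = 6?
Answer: Mul(Rational(4, 3), Pow(183, Rational(1, 2))) ≈ 18.037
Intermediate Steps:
Function('w')(T) = Add(2, Mul(-10, Pow(T, -1))) (Function('w')(T) = Add(2, Add(Mul(-10, Pow(T, -1)), Mul(0, Pow(6, -1)))) = Add(2, Add(Mul(-10, Pow(T, -1)), Mul(0, Rational(1, 6)))) = Add(2, Add(Mul(-10, Pow(T, -1)), 0)) = Add(2, Mul(-10, Pow(T, -1))))
Pow(Add(Function('w')(Function('R')(4)), 325), Rational(1, 2)) = Pow(Add(Add(2, Mul(-10, Pow(6, -1))), 325), Rational(1, 2)) = Pow(Add(Add(2, Mul(-10, Rational(1, 6))), 325), Rational(1, 2)) = Pow(Add(Add(2, Rational(-5, 3)), 325), Rational(1, 2)) = Pow(Add(Rational(1, 3), 325), Rational(1, 2)) = Pow(Rational(976, 3), Rational(1, 2)) = Mul(Rational(4, 3), Pow(183, Rational(1, 2)))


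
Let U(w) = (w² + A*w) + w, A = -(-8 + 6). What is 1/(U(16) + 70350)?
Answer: 1/70654 ≈ 1.4153e-5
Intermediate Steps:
A = 2 (A = -1*(-2) = 2)
U(w) = w² + 3*w (U(w) = (w² + 2*w) + w = w² + 3*w)
1/(U(16) + 70350) = 1/(16*(3 + 16) + 70350) = 1/(16*19 + 70350) = 1/(304 + 70350) = 1/70654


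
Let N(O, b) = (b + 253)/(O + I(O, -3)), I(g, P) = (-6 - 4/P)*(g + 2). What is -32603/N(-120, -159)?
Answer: -21061538/141 ≈ -1.4937e+5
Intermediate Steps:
I(g, P) = (-6 - 4/P)*(2 + g)
N(O, b) = (253 + b)/(-28/3 - 11*O/3) (N(O, b) = (b + 253)/(O + 2*(-4 - 2*O - 3*(-3)*(2 + O))/(-3)) = (253 + b)/(O + 2*(-⅓)*(-4 - 2*O + (18 + 9*O))) = (253 + b)/(O + 2*(-⅓)*(14 + 7*O)) = (253 + b)/(O + (-28/3 - 14*O/3)) = (253 + b)/(-28/3 - 11*O/3))
-32603/N(-120, -159) = -32603*(-28 - 11*(-120))/(3*(253 - 159)) = -32603/(3*94/(-28 + 1320)) = -32603/(3*94/1292) = -32603/(3*(1/1292)*94) = -32603/141/646 = -32603*646/141 = -21061538/141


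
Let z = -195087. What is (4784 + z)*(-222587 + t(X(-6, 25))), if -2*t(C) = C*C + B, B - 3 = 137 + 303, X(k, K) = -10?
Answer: 84821282251/2 ≈ 4.2411e+10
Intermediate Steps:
B = 443 (B = 3 + (137 + 303) = 3 + 440 = 443)
t(C) = -443/2 - C²/2 (t(C) = -(C*C + 443)/2 = -(C² + 443)/2 = -(443 + C²)/2 = -443/2 - C²/2)
(4784 + z)*(-222587 + t(X(-6, 25))) = (4784 - 195087)*(-222587 + (-443/2 - ½*(-10)²)) = -190303*(-222587 + (-443/2 - ½*100)) = -190303*(-222587 + (-443/2 - 50)) = -190303*(-222587 - 543/2) = -190303*(-445717/2) = 84821282251/2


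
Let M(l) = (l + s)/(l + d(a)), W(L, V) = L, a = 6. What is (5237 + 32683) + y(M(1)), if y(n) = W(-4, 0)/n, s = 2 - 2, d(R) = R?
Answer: 37892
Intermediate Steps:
s = 0
M(l) = l/(6 + l) (M(l) = (l + 0)/(l + 6) = l/(6 + l))
y(n) = -4/n
(5237 + 32683) + y(M(1)) = (5237 + 32683) - 4/(1/(6 + 1)) = 37920 - 4/(1/7) = 37920 - 4/(1*(⅐)) = 37920 - 4/⅐ = 37920 - 4*7 = 37920 - 28 = 37892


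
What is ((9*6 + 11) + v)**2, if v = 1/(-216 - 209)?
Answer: 763085376/180625 ≈ 4224.7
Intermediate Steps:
v = -1/425 (v = 1/(-425) = -1/425 ≈ -0.0023529)
((9*6 + 11) + v)**2 = ((9*6 + 11) - 1/425)**2 = ((54 + 11) - 1/425)**2 = (65 - 1/425)**2 = (27624/425)**2 = 763085376/180625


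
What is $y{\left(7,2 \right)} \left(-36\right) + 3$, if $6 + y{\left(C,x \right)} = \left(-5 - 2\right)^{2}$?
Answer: $-1545$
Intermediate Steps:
$y{\left(C,x \right)} = 43$ ($y{\left(C,x \right)} = -6 + \left(-5 - 2\right)^{2} = -6 + \left(-7\right)^{2} = -6 + 49 = 43$)
$y{\left(7,2 \right)} \left(-36\right) + 3 = 43 \left(-36\right) + 3 = -1548 + 3 = -1545$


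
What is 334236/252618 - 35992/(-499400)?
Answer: 333351677/238934525 ≈ 1.3952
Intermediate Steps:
334236/252618 - 35992/(-499400) = 334236*(1/252618) - 35992*(-1/499400) = 55706/42103 + 409/5675 = 333351677/238934525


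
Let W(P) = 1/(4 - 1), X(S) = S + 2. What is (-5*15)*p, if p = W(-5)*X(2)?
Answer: -100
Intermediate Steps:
X(S) = 2 + S
W(P) = ⅓ (W(P) = 1/3 = ⅓)
p = 4/3 (p = (2 + 2)/3 = (⅓)*4 = 4/3 ≈ 1.3333)
(-5*15)*p = -5*15*(4/3) = -75*4/3 = -100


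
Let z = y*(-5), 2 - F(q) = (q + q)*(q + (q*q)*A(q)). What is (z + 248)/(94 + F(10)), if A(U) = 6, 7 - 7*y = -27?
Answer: -783/42364 ≈ -0.018483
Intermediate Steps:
y = 34/7 (y = 1 - ⅐*(-27) = 1 + 27/7 = 34/7 ≈ 4.8571)
F(q) = 2 - 2*q*(q + 6*q²) (F(q) = 2 - (q + q)*(q + (q*q)*6) = 2 - 2*q*(q + q²*6) = 2 - 2*q*(q + 6*q²))
z = -170/7 (z = (34/7)*(-5) = -170/7 ≈ -24.286)
(z + 248)/(94 + F(10)) = (-170/7 + 248)/(94 + (2 - 12*10³ - 2*10²)) = 1566/(7*(94 + (2 - 12*1000 - 2*100))) = 1566/(7*(94 + (2 - 12000 - 200))) = 1566/(7*(94 - 12198)) = (1566/7)/(-12104) = (1566/7)*(-1/12104) = -783/42364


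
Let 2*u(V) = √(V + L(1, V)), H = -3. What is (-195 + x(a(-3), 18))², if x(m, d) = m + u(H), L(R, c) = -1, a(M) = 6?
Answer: (189 - I)² ≈ 35720.0 - 378.0*I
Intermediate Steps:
u(V) = √(-1 + V)/2 (u(V) = √(V - 1)/2 = √(-1 + V)/2)
x(m, d) = I + m (x(m, d) = m + √(-1 - 3)/2 = m + √(-4)/2 = m + (2*I)/2 = m + I = I + m)
(-195 + x(a(-3), 18))² = (-195 + (I + 6))² = (-195 + (6 + I))² = (-189 + I)²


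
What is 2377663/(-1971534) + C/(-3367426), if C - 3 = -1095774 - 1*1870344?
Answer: -539701908757/1659748712871 ≈ -0.32517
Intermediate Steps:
C = -2966115 (C = 3 + (-1095774 - 1*1870344) = 3 + (-1095774 - 1870344) = 3 - 2966118 = -2966115)
2377663/(-1971534) + C/(-3367426) = 2377663/(-1971534) - 2966115/(-3367426) = 2377663*(-1/1971534) - 2966115*(-1/3367426) = -2377663/1971534 + 2966115/3367426 = -539701908757/1659748712871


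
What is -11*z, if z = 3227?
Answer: -35497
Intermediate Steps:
-11*z = -11*3227 = -35497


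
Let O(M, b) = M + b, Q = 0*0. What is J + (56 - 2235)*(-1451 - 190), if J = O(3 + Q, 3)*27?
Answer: 3575901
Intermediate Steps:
Q = 0
J = 162 (J = ((3 + 0) + 3)*27 = (3 + 3)*27 = 6*27 = 162)
J + (56 - 2235)*(-1451 - 190) = 162 + (56 - 2235)*(-1451 - 190) = 162 - 2179*(-1641) = 162 + 3575739 = 3575901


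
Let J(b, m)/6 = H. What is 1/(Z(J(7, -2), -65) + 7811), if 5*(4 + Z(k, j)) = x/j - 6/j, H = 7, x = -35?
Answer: 325/2537316 ≈ 0.00012809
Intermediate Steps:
J(b, m) = 42 (J(b, m) = 6*7 = 42)
Z(k, j) = -4 - 41/(5*j) (Z(k, j) = -4 + (-35/j - 6/j)/5 = -4 + (-41/j)/5 = -4 - 41/(5*j))
1/(Z(J(7, -2), -65) + 7811) = 1/((-4 - 41/5/(-65)) + 7811) = 1/((-4 - 41/5*(-1/65)) + 7811) = 1/((-4 + 41/325) + 7811) = 1/(-1259/325 + 7811) = 1/(2537316/325) = 325/2537316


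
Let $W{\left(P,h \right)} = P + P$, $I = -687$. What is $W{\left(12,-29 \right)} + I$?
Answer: $-663$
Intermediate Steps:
$W{\left(P,h \right)} = 2 P$
$W{\left(12,-29 \right)} + I = 2 \cdot 12 - 687 = 24 - 687 = -663$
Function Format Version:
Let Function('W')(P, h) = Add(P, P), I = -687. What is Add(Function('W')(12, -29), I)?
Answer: -663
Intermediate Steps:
Function('W')(P, h) = Mul(2, P)
Add(Function('W')(12, -29), I) = Add(Mul(2, 12), -687) = Add(24, -687) = -663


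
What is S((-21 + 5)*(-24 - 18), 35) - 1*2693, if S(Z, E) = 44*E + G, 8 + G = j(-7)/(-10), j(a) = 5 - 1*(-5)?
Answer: -1162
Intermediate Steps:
j(a) = 10 (j(a) = 5 + 5 = 10)
G = -9 (G = -8 + 10/(-10) = -8 + 10*(-1/10) = -8 - 1 = -9)
S(Z, E) = -9 + 44*E (S(Z, E) = 44*E - 9 = -9 + 44*E)
S((-21 + 5)*(-24 - 18), 35) - 1*2693 = (-9 + 44*35) - 1*2693 = (-9 + 1540) - 2693 = 1531 - 2693 = -1162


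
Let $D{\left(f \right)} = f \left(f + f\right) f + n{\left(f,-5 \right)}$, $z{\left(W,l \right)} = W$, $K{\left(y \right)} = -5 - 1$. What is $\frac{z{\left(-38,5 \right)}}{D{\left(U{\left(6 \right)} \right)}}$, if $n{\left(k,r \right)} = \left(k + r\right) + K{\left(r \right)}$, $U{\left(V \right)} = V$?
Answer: $- \frac{38}{427} \approx -0.088993$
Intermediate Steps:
$K{\left(y \right)} = -6$
$n{\left(k,r \right)} = -6 + k + r$ ($n{\left(k,r \right)} = \left(k + r\right) - 6 = -6 + k + r$)
$D{\left(f \right)} = -11 + f + 2 f^{3}$ ($D{\left(f \right)} = f \left(f + f\right) f - \left(11 - f\right) = f 2 f f + \left(-11 + f\right) = 2 f^{2} f + \left(-11 + f\right) = 2 f^{3} + \left(-11 + f\right) = -11 + f + 2 f^{3}$)
$\frac{z{\left(-38,5 \right)}}{D{\left(U{\left(6 \right)} \right)}} = - \frac{38}{-11 + 6 + 2 \cdot 6^{3}} = - \frac{38}{-11 + 6 + 2 \cdot 216} = - \frac{38}{-11 + 6 + 432} = - \frac{38}{427}$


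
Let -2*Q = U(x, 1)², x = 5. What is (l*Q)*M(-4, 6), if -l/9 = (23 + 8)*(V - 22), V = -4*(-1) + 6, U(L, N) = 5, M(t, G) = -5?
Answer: 209250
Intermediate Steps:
V = 10 (V = 4 + 6 = 10)
Q = -25/2 (Q = -½*5² = -½*25 = -25/2 ≈ -12.500)
l = 3348 (l = -9*(23 + 8)*(10 - 22) = -279*(-12) = -9*(-372) = 3348)
(l*Q)*M(-4, 6) = (3348*(-25/2))*(-5) = -41850*(-5) = 209250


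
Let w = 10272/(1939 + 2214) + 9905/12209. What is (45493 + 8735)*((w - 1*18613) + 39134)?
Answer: 56433065481519240/50703977 ≈ 1.1130e+9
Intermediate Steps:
w = 166546313/50703977 (w = 10272/4153 + 9905*(1/12209) = 10272*(1/4153) + 9905/12209 = 10272/4153 + 9905/12209 = 166546313/50703977 ≈ 3.2847)
(45493 + 8735)*((w - 1*18613) + 39134) = (45493 + 8735)*((166546313/50703977 - 1*18613) + 39134) = 54228*((166546313/50703977 - 18613) + 39134) = 54228*(-943586577588/50703977 + 39134) = 54228*(1040662858330/50703977) = 56433065481519240/50703977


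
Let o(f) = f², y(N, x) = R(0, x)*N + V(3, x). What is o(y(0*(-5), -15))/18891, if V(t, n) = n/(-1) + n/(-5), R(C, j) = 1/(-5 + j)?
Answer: 36/2099 ≈ 0.017151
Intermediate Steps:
V(t, n) = -6*n/5 (V(t, n) = n*(-1) + n*(-⅕) = -n - n/5 = -6*n/5)
y(N, x) = -6*x/5 + N/(-5 + x) (y(N, x) = N/(-5 + x) - 6*x/5 = -6*x/5 + N/(-5 + x))
o(y(0*(-5), -15))/18891 = ((0*(-5) - 6/5*(-15)*(-5 - 15))/(-5 - 15))²/18891 = ((0 - 6/5*(-15)*(-20))/(-20))²*(1/18891) = (-(0 - 360)/20)²*(1/18891) = (-1/20*(-360))²*(1/18891) = 18²*(1/18891) = 324*(1/18891) = 36/2099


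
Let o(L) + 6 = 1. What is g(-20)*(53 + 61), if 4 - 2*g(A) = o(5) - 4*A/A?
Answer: 741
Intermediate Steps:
o(L) = -5 (o(L) = -6 + 1 = -5)
g(A) = 13/2 (g(A) = 2 - (-5 - 4*A/A)/2 = 2 - (-5 - 4*1)/2 = 2 - (-5 - 4)/2 = 2 - 1/2*(-9) = 2 + 9/2 = 13/2)
g(-20)*(53 + 61) = 13*(53 + 61)/2 = (13/2)*114 = 741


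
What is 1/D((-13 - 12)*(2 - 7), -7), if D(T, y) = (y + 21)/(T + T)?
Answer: 125/7 ≈ 17.857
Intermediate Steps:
D(T, y) = (21 + y)/(2*T) (D(T, y) = (21 + y)/((2*T)) = (21 + y)*(1/(2*T)) = (21 + y)/(2*T))
1/D((-13 - 12)*(2 - 7), -7) = 1/((21 - 7)/(2*(((-13 - 12)*(2 - 7))))) = 1/((½)*14/(-25*(-5))) = 1/((½)*14/125) = 1/((½)*(1/125)*14) = 1/(7/125) = 125/7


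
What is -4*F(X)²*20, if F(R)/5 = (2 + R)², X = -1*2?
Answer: 0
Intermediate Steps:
X = -2
F(R) = 5*(2 + R)²
-4*F(X)²*20 = -4*25*(2 - 2)⁴*20 = -4*(5*0²)²*20 = -4*(5*0)²*20 = -4*0²*20 = -4*0*20 = 0*20 = 0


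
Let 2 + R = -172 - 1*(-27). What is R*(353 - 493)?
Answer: 20580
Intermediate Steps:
R = -147 (R = -2 + (-172 - 1*(-27)) = -2 + (-172 + 27) = -2 - 145 = -147)
R*(353 - 493) = -147*(353 - 493) = -147*(-140) = 20580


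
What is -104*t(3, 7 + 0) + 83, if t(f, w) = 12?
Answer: -1165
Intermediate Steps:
-104*t(3, 7 + 0) + 83 = -104*12 + 83 = -1248 + 83 = -1165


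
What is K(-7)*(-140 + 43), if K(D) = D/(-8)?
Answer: -679/8 ≈ -84.875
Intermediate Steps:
K(D) = -D/8 (K(D) = D*(-⅛) = -D/8)
K(-7)*(-140 + 43) = (-⅛*(-7))*(-140 + 43) = (7/8)*(-97) = -679/8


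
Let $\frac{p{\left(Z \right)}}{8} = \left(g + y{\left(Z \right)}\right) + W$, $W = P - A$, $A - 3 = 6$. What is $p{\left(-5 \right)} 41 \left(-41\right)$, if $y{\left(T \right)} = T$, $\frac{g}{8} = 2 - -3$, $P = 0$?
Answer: $-349648$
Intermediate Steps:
$A = 9$ ($A = 3 + 6 = 9$)
$g = 40$ ($g = 8 \left(2 - -3\right) = 8 \left(2 + 3\right) = 8 \cdot 5 = 40$)
$W = -9$ ($W = 0 - 9 = -9$)
$p{\left(Z \right)} = 248 + 8 Z$ ($p{\left(Z \right)} = 8 \left(\left(40 + Z\right) - 9\right) = 8 \left(31 + Z\right) = 248 + 8 Z$)
$p{\left(-5 \right)} 41 \left(-41\right) = \left(248 + 8 \left(-5\right)\right) 41 \left(-41\right) = \left(248 - 40\right) 41 \left(-41\right) = 208 \cdot 41 \left(-41\right) = 8528 \left(-41\right) = -349648$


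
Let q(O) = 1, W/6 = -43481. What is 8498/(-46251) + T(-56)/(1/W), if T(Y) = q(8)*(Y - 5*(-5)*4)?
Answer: -530914497482/46251 ≈ -1.1479e+7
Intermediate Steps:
W = -260886 (W = 6*(-43481) = -260886)
T(Y) = 100 + Y (T(Y) = 1*(Y - 5*(-5)*4) = 1*(Y + 25*4) = 1*(Y + 100) = 1*(100 + Y) = 100 + Y)
8498/(-46251) + T(-56)/(1/W) = 8498/(-46251) + (100 - 56)/(1/(-260886)) = 8498*(-1/46251) + 44/(-1/260886) = -8498/46251 + 44*(-260886) = -8498/46251 - 11478984 = -530914497482/46251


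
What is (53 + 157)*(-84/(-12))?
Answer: 1470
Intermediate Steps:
(53 + 157)*(-84/(-12)) = 210*(-84*(-1/12)) = 210*7 = 1470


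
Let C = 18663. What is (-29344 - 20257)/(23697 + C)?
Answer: -49601/42360 ≈ -1.1709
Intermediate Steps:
(-29344 - 20257)/(23697 + C) = (-29344 - 20257)/(23697 + 18663) = -49601/42360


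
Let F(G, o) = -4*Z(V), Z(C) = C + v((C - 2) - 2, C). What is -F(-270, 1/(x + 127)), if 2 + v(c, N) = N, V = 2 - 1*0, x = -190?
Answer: 8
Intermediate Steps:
V = 2 (V = 2 + 0 = 2)
v(c, N) = -2 + N
Z(C) = -2 + 2*C (Z(C) = C + (-2 + C) = -2 + 2*C)
F(G, o) = -8 (F(G, o) = -4*(-2 + 2*2) = -4*(-2 + 4) = -4*2 = -8)
-F(-270, 1/(x + 127)) = -1*(-8) = 8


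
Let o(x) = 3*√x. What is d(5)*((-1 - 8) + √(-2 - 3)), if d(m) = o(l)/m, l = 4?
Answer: -54/5 + 6*I*√5/5 ≈ -10.8 + 2.6833*I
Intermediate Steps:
d(m) = 6/m (d(m) = (3*√4)/m = (3*2)/m = 6/m)
d(5)*((-1 - 8) + √(-2 - 3)) = (6/5)*((-1 - 8) + √(-2 - 3)) = (6*(⅕))*(-9 + √(-5)) = 6*(-9 + I*√5)/5 = -54/5 + 6*I*√5/5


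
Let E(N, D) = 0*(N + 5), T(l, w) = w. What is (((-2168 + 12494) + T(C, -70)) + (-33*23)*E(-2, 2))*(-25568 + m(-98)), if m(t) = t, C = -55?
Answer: -263230496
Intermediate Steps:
E(N, D) = 0 (E(N, D) = 0*(5 + N) = 0)
(((-2168 + 12494) + T(C, -70)) + (-33*23)*E(-2, 2))*(-25568 + m(-98)) = (((-2168 + 12494) - 70) - 33*23*0)*(-25568 - 98) = ((10326 - 70) - 759*0)*(-25666) = (10256 + 0)*(-25666) = 10256*(-25666) = -263230496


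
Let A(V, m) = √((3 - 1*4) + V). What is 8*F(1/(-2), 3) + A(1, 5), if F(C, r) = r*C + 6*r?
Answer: 132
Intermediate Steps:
F(C, r) = 6*r + C*r (F(C, r) = C*r + 6*r = 6*r + C*r)
A(V, m) = √(-1 + V) (A(V, m) = √((3 - 4) + V) = √(-1 + V))
8*F(1/(-2), 3) + A(1, 5) = 8*(3*(6 + 1/(-2))) + √(-1 + 1) = 8*(3*(6 - ½)) + √0 = 8*(3*(11/2)) + 0 = 8*(33/2) + 0 = 132 + 0 = 132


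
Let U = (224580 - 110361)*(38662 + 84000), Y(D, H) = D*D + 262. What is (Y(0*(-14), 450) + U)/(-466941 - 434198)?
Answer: -14010331240/901139 ≈ -15547.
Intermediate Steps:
Y(D, H) = 262 + D² (Y(D, H) = D² + 262 = 262 + D²)
U = 14010330978 (U = 114219*122662 = 14010330978)
(Y(0*(-14), 450) + U)/(-466941 - 434198) = ((262 + (0*(-14))²) + 14010330978)/(-466941 - 434198) = ((262 + 0²) + 14010330978)/(-901139) = ((262 + 0) + 14010330978)*(-1/901139) = (262 + 14010330978)*(-1/901139) = 14010331240*(-1/901139) = -14010331240/901139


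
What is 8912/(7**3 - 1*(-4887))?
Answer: 4456/2615 ≈ 1.7040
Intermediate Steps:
8912/(7**3 - 1*(-4887)) = 8912/(343 + 4887) = 8912/5230 = 8912*(1/5230) = 4456/2615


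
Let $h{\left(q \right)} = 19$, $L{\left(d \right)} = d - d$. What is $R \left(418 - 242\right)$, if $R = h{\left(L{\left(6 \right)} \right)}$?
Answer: $3344$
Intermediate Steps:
$L{\left(d \right)} = 0$
$R = 19$
$R \left(418 - 242\right) = 19 \left(418 - 242\right) = 19 \cdot 176 = 3344$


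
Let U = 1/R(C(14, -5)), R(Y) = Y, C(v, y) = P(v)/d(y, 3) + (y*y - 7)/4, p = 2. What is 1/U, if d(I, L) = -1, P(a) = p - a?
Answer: 33/2 ≈ 16.500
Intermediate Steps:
P(a) = 2 - a
C(v, y) = -15/4 + v + y²/4 (C(v, y) = (2 - v)/(-1) + (y*y - 7)/4 = (2 - v)*(-1) + (y² - 7)*(¼) = (-2 + v) + (-7 + y²)*(¼) = (-2 + v) + (-7/4 + y²/4) = -15/4 + v + y²/4)
U = 2/33 (U = 1/(-15/4 + 14 + (¼)*(-5)²) = 1/(-15/4 + 14 + (¼)*25) = 1/(-15/4 + 14 + 25/4) = 1/(33/2) = 2/33 ≈ 0.060606)
1/U = 1/(2/33) = 33/2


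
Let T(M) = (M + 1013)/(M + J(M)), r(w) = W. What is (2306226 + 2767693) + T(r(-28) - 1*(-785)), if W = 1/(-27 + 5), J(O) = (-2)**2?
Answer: 88068051638/17357 ≈ 5.0739e+6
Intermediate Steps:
J(O) = 4
W = -1/22 (W = 1/(-22) = -1/22 ≈ -0.045455)
r(w) = -1/22
T(M) = (1013 + M)/(4 + M) (T(M) = (M + 1013)/(M + 4) = (1013 + M)/(4 + M))
(2306226 + 2767693) + T(r(-28) - 1*(-785)) = (2306226 + 2767693) + (1013 + (-1/22 - 1*(-785)))/(4 + (-1/22 - 1*(-785))) = 5073919 + (1013 + (-1/22 + 785))/(4 + (-1/22 + 785)) = 5073919 + (1013 + 17269/22)/(4 + 17269/22) = 5073919 + (39555/22)/(17357/22) = 5073919 + (22/17357)*(39555/22) = 5073919 + 39555/17357 = 88068051638/17357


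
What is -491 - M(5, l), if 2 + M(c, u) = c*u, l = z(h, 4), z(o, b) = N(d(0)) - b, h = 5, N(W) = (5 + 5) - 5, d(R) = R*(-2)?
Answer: -494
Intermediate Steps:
d(R) = -2*R
N(W) = 5 (N(W) = 10 - 5 = 5)
z(o, b) = 5 - b
l = 1 (l = 5 - 1*4 = 5 - 4 = 1)
M(c, u) = -2 + c*u
-491 - M(5, l) = -491 - (-2 + 5*1) = -491 - (-2 + 5) = -491 - 1*3 = -491 - 3 = -494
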